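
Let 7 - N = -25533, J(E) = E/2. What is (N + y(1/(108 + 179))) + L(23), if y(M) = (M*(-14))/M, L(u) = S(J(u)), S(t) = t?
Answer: 51075/2 ≈ 25538.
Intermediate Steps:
J(E) = E/2 (J(E) = E*(1/2) = E/2)
N = 25540 (N = 7 - 1*(-25533) = 7 + 25533 = 25540)
L(u) = u/2
y(M) = -14 (y(M) = (-14*M)/M = -14)
(N + y(1/(108 + 179))) + L(23) = (25540 - 14) + (1/2)*23 = 25526 + 23/2 = 51075/2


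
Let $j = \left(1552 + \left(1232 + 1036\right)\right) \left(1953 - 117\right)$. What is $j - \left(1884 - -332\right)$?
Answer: $7011304$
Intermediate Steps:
$j = 7013520$ ($j = \left(1552 + 2268\right) 1836 = 3820 \cdot 1836 = 7013520$)
$j - \left(1884 - -332\right) = 7013520 - \left(1884 - -332\right) = 7013520 - \left(1884 + 332\right) = 7013520 - 2216 = 7011304$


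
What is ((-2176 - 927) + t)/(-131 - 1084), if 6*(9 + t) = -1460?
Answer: 10066/3645 ≈ 2.7616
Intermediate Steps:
t = -757/3 (t = -9 + (⅙)*(-1460) = -9 - 730/3 = -757/3 ≈ -252.33)
((-2176 - 927) + t)/(-131 - 1084) = ((-2176 - 927) - 757/3)/(-131 - 1084) = (-3103 - 757/3)/(-1215) = -10066/3*(-1/1215) = 10066/3645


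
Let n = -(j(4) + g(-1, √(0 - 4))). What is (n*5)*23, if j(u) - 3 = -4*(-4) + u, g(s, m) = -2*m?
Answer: -2645 + 460*I ≈ -2645.0 + 460.0*I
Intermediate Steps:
j(u) = 19 + u (j(u) = 3 + (-4*(-4) + u) = 3 + (16 + u) = 19 + u)
n = -23 + 4*I (n = -((19 + 4) - 2*√(0 - 4)) = -(23 - 4*I) = -23 + 4*I ≈ -23.0 + 4.0*I)
(n*5)*23 = ((-23 + 4*I)*5)*23 = (-115 + 20*I)*23 = -2645 + 460*I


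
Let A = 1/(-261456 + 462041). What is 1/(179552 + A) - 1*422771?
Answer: -15226282705098506/36015437921 ≈ -4.2277e+5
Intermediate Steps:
A = 1/200585 ≈ 4.9854e-6
1/(179552 + A) - 1*422771 = 1/(179552 + 1/200585) - 1*422771 = 1/(36015437921/200585) - 422771 = 200585/36015437921 - 422771 = -15226282705098506/36015437921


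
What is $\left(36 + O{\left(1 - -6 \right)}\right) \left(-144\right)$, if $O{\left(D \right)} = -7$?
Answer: $-4176$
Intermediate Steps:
$\left(36 + O{\left(1 - -6 \right)}\right) \left(-144\right) = \left(36 - 7\right) \left(-144\right) = 29 \left(-144\right) = -4176$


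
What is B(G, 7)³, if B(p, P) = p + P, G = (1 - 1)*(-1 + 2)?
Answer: 343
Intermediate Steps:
G = 0 (G = 0*1 = 0)
B(p, P) = P + p
B(G, 7)³ = (7 + 0)³ = 7³ = 343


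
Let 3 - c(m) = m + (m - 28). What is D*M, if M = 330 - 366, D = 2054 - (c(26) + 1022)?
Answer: -37908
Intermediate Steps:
c(m) = 31 - 2*m (c(m) = 3 - (m + (m - 28)) = 3 - (m + (-28 + m)) = 3 - (-28 + 2*m) = 3 + (28 - 2*m) = 31 - 2*m)
D = 1053 (D = 2054 - ((31 - 2*26) + 1022) = 2054 - ((31 - 52) + 1022) = 2054 - (-21 + 1022) = 2054 - 1*1001 = 2054 - 1001 = 1053)
M = -36
D*M = 1053*(-36) = -37908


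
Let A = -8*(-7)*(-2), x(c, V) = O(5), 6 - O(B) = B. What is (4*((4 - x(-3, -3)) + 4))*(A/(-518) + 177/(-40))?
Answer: -43603/370 ≈ -117.85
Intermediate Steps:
O(B) = 6 - B
x(c, V) = 1 (x(c, V) = 6 - 1*5 = 6 - 5 = 1)
A = -112 (A = 56*(-2) = -112)
(4*((4 - x(-3, -3)) + 4))*(A/(-518) + 177/(-40)) = (4*((4 - 1*1) + 4))*(-112/(-518) + 177/(-40)) = (4*((4 - 1) + 4))*(-112*(-1/518) + 177*(-1/40)) = (4*(3 + 4))*(8/37 - 177/40) = (4*7)*(-6229/1480) = 28*(-6229/1480) = -43603/370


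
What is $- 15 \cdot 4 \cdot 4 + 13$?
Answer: $-227$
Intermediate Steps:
$- 15 \cdot 4 \cdot 4 + 13 = \left(-15\right) 16 + 13 = -240 + 13 = -227$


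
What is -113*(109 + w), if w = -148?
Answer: 4407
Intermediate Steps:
-113*(109 + w) = -113*(109 - 148) = -113*(-39) = 4407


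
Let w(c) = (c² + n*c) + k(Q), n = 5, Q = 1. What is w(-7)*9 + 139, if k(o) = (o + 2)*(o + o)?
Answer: 319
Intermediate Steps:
k(o) = 2*o*(2 + o) (k(o) = (2 + o)*(2*o) = 2*o*(2 + o))
w(c) = 6 + c² + 5*c (w(c) = (c² + 5*c) + 2*1*(2 + 1) = (c² + 5*c) + 2*1*3 = (c² + 5*c) + 6 = 6 + c² + 5*c)
w(-7)*9 + 139 = (6 + (-7)² + 5*(-7))*9 + 139 = (6 + 49 - 35)*9 + 139 = 20*9 + 139 = 180 + 139 = 319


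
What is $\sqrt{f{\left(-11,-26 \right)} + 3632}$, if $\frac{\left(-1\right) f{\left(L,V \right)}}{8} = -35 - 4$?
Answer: $2 \sqrt{986} \approx 62.801$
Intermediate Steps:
$f{\left(L,V \right)} = 312$ ($f{\left(L,V \right)} = - 8 \left(-35 - 4\right) = \left(-8\right) \left(-39\right) = 312$)
$\sqrt{f{\left(-11,-26 \right)} + 3632} = \sqrt{312 + 3632} = \sqrt{3944} = 2 \sqrt{986}$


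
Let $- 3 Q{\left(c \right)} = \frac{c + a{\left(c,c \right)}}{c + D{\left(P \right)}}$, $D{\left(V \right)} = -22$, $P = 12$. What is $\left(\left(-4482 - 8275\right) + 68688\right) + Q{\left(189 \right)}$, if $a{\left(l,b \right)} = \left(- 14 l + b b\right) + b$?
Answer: $\frac{9329326}{167} \approx 55864.0$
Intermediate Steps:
$a{\left(l,b \right)} = b + b^{2} - 14 l$ ($a{\left(l,b \right)} = \left(- 14 l + b^{2}\right) + b = \left(b^{2} - 14 l\right) + b = b + b^{2} - 14 l$)
$Q{\left(c \right)} = - \frac{c^{2} - 12 c}{3 \left(-22 + c\right)}$ ($Q{\left(c \right)} = - \frac{\left(c + \left(c + c^{2} - 14 c\right)\right) \frac{1}{c - 22}}{3} = - \frac{\left(c + \left(c^{2} - 13 c\right)\right) \frac{1}{-22 + c}}{3} = - \frac{\left(c^{2} - 12 c\right) \frac{1}{-22 + c}}{3} = - \frac{\frac{1}{-22 + c} \left(c^{2} - 12 c\right)}{3} = - \frac{c^{2} - 12 c}{3 \left(-22 + c\right)}$)
$\left(\left(-4482 - 8275\right) + 68688\right) + Q{\left(189 \right)} = \left(\left(-4482 - 8275\right) + 68688\right) + \frac{1}{3} \cdot 189 \frac{1}{-22 + 189} \left(12 - 189\right) = \left(-12757 + 68688\right) + \frac{1}{3} \cdot 189 \cdot \frac{1}{167} \left(12 - 189\right) = 55931 + \frac{1}{3} \cdot 189 \cdot \frac{1}{167} \left(-177\right) = 55931 - \frac{11151}{167} = \frac{9329326}{167}$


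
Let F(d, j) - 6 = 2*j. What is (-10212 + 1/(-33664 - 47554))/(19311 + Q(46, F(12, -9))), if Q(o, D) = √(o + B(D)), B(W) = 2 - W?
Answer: -5338836322829/10095794312366 + 829398217*√15/15143691468549 ≈ -0.52861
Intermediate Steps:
F(d, j) = 6 + 2*j
Q(o, D) = √(2 + o - D) (Q(o, D) = √(o + (2 - D)) = √(2 + o - D))
(-10212 + 1/(-33664 - 47554))/(19311 + Q(46, F(12, -9))) = (-10212 + 1/(-33664 - 47554))/(19311 + √(2 + 46 - (6 + 2*(-9)))) = (-10212 + 1/(-81218))/(19311 + √(2 + 46 - (6 - 18))) = (-10212 - 1/81218)/(19311 + √(2 + 46 - 1*(-12))) = -829398217/(81218*(19311 + √(2 + 46 + 12))) = -829398217/(81218*(19311 + √60)) = -829398217/(81218*(19311 + 2*√15))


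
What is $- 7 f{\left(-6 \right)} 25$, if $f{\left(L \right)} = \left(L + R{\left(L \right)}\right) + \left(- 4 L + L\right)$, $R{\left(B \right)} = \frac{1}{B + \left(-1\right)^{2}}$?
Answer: $-2065$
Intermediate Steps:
$R{\left(B \right)} = \frac{1}{1 + B}$ ($R{\left(B \right)} = \frac{1}{B + 1} = \frac{1}{1 + B}$)
$f{\left(L \right)} = \frac{1}{1 + L} - 2 L$ ($f{\left(L \right)} = \left(L + \frac{1}{1 + L}\right) + \left(- 4 L + L\right) = \left(L + \frac{1}{1 + L}\right) - 3 L = \frac{1}{1 + L} - 2 L$)
$- 7 f{\left(-6 \right)} 25 = - 7 \frac{1 - - 12 \left(1 - 6\right)}{1 - 6} \cdot 25 = - 7 \frac{1 - \left(-12\right) \left(-5\right)}{-5} \cdot 25 = - 7 \left(- \frac{1 - 60}{5}\right) 25 = - 7 \left(\left(- \frac{1}{5}\right) \left(-59\right)\right) 25 = \left(-7\right) \frac{59}{5} \cdot 25 = \left(- \frac{413}{5}\right) 25 = -2065$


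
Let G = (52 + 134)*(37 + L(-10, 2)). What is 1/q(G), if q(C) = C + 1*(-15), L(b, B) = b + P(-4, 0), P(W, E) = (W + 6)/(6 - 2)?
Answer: 1/5100 ≈ 0.00019608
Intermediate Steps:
P(W, E) = 3/2 + W/4 (P(W, E) = (6 + W)/4 = (6 + W)*(¼) = 3/2 + W/4)
L(b, B) = ½ + b (L(b, B) = b + (3/2 + (¼)*(-4)) = b + (3/2 - 1) = b + ½ = ½ + b)
G = 5115 (G = (52 + 134)*(37 + (½ - 10)) = 186*(37 - 19/2) = 186*(55/2) = 5115)
q(C) = -15 + C (q(C) = C - 15 = -15 + C)
1/q(G) = 1/(-15 + 5115) = 1/5100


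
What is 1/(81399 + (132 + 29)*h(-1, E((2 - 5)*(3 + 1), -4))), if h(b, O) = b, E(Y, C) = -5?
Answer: 1/81238 ≈ 1.2310e-5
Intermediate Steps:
1/(81399 + (132 + 29)*h(-1, E((2 - 5)*(3 + 1), -4))) = 1/(81399 + (132 + 29)*(-1)) = 1/(81399 + 161*(-1)) = 1/(81399 - 161) = 1/81238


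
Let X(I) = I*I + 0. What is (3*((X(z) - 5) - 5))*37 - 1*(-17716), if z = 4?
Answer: 18382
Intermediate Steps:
X(I) = I² (X(I) = I² + 0 = I²)
(3*((X(z) - 5) - 5))*37 - 1*(-17716) = (3*((4² - 5) - 5))*37 - 1*(-17716) = (3*((16 - 5) - 5))*37 + 17716 = (3*(11 - 5))*37 + 17716 = (3*6)*37 + 17716 = 18*37 + 17716 = 666 + 17716 = 18382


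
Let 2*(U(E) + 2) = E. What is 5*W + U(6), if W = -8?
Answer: -39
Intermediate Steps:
U(E) = -2 + E/2
5*W + U(6) = 5*(-8) + (-2 + (1/2)*6) = -40 + (-2 + 3) = -40 + 1 = -39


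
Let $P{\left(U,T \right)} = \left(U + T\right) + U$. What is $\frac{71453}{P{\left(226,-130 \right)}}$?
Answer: $\frac{71453}{322} \approx 221.9$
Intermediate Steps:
$P{\left(U,T \right)} = T + 2 U$ ($P{\left(U,T \right)} = \left(T + U\right) + U = T + 2 U$)
$\frac{71453}{P{\left(226,-130 \right)}} = \frac{71453}{-130 + 2 \cdot 226} = \frac{71453}{-130 + 452} = \frac{71453}{322}$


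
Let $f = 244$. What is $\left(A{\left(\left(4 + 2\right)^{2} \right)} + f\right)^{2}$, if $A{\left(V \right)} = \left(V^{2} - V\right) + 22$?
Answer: $2328676$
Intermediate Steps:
$A{\left(V \right)} = 22 + V^{2} - V$
$\left(A{\left(\left(4 + 2\right)^{2} \right)} + f\right)^{2} = \left(\left(22 + \left(\left(4 + 2\right)^{2}\right)^{2} - \left(4 + 2\right)^{2}\right) + 244\right)^{2} = \left(\left(22 + \left(6^{2}\right)^{2} - 6^{2}\right) + 244\right)^{2} = \left(\left(22 + 36^{2} - 36\right) + 244\right)^{2} = \left(\left(22 + 1296 - 36\right) + 244\right)^{2} = \left(1282 + 244\right)^{2} = 1526^{2} = 2328676$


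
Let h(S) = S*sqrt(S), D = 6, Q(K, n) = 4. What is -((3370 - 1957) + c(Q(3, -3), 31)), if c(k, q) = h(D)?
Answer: -1413 - 6*sqrt(6) ≈ -1427.7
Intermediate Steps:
h(S) = S**(3/2)
c(k, q) = 6*sqrt(6) (c(k, q) = 6**(3/2) = 6*sqrt(6))
-((3370 - 1957) + c(Q(3, -3), 31)) = -((3370 - 1957) + 6*sqrt(6)) = -(1413 + 6*sqrt(6)) = -1413 - 6*sqrt(6)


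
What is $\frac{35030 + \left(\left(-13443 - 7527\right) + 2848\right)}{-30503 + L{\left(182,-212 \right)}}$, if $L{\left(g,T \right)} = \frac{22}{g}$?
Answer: $- \frac{256438}{462627} \approx -0.55431$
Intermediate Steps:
$\frac{35030 + \left(\left(-13443 - 7527\right) + 2848\right)}{-30503 + L{\left(182,-212 \right)}} = \frac{35030 + \left(\left(-13443 - 7527\right) + 2848\right)}{-30503 + \frac{22}{182}} = \frac{35030 + \left(-20970 + 2848\right)}{-30503 + 22 \cdot \frac{1}{182}} = \frac{35030 - 18122}{-30503 + \frac{11}{91}} = \frac{16908}{- \frac{2775762}{91}} = 16908 \left(- \frac{91}{2775762}\right) = - \frac{256438}{462627}$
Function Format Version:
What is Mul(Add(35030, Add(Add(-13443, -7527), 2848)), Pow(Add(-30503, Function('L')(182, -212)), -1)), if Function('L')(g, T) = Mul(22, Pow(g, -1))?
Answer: Rational(-256438, 462627) ≈ -0.55431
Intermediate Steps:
Mul(Add(35030, Add(Add(-13443, -7527), 2848)), Pow(Add(-30503, Function('L')(182, -212)), -1)) = Mul(Add(35030, Add(Add(-13443, -7527), 2848)), Pow(Add(-30503, Mul(22, Pow(182, -1))), -1)) = Mul(Add(35030, Add(-20970, 2848)), Pow(Add(-30503, Mul(22, Rational(1, 182))), -1)) = Mul(Add(35030, -18122), Pow(Add(-30503, Rational(11, 91)), -1)) = Mul(16908, Pow(Rational(-2775762, 91), -1)) = Mul(16908, Rational(-91, 2775762)) = Rational(-256438, 462627)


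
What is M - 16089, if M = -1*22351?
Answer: -38440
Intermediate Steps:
M = -22351
M - 16089 = -22351 - 16089 = -38440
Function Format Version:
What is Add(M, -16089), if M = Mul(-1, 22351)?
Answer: -38440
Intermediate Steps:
M = -22351
Add(M, -16089) = Add(-22351, -16089) = -38440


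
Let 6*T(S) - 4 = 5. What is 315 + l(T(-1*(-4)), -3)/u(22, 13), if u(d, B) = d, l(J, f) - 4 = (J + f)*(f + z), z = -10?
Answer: 13907/44 ≈ 316.07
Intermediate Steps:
T(S) = 3/2 (T(S) = ⅔ + (⅙)*5 = ⅔ + ⅚ = 3/2)
l(J, f) = 4 + (-10 + f)*(J + f) (l(J, f) = 4 + (J + f)*(f - 10) = 4 + (J + f)*(-10 + f) = 4 + (-10 + f)*(J + f))
315 + l(T(-1*(-4)), -3)/u(22, 13) = 315 + (4 + (-3)² - 10*3/2 - 10*(-3) + (3/2)*(-3))/22 = 315 + (4 + 9 - 15 + 30 - 9/2)*(1/22) = 315 + (47/2)*(1/22) = 315 + 47/44 = 13907/44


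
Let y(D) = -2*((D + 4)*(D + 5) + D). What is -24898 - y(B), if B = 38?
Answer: -21210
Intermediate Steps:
y(D) = -2*D - 2*(4 + D)*(5 + D) (y(D) = -2*((4 + D)*(5 + D) + D) = -2*(D + (4 + D)*(5 + D)) = -2*D - 2*(4 + D)*(5 + D))
-24898 - y(B) = -24898 - (-40 - 20*38 - 2*38²) = -24898 - (-40 - 760 - 2*1444) = -24898 - (-40 - 760 - 2888) = -24898 - 1*(-3688) = -24898 + 3688 = -21210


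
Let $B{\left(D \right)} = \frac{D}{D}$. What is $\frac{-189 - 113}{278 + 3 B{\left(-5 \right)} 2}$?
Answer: $- \frac{151}{142} \approx -1.0634$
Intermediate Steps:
$B{\left(D \right)} = 1$
$\frac{-189 - 113}{278 + 3 B{\left(-5 \right)} 2} = \frac{-189 - 113}{278 + 3 \cdot 1 \cdot 2} = - \frac{302}{278 + 3 \cdot 2} = - \frac{302}{278 + 6} = - \frac{302}{284} = \left(-302\right) \frac{1}{284} = - \frac{151}{142}$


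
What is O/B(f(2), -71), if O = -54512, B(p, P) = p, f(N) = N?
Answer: -27256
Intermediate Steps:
O/B(f(2), -71) = -54512/2 = -54512*1/2 = -27256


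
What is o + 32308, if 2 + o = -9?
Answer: 32297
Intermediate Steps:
o = -11 (o = -2 - 9 = -11)
o + 32308 = -11 + 32308 = 32297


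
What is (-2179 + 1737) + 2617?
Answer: 2175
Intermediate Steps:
(-2179 + 1737) + 2617 = -442 + 2617 = 2175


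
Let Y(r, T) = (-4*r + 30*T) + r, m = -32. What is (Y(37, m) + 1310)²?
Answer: 57121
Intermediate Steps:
Y(r, T) = -3*r + 30*T
(Y(37, m) + 1310)² = ((-3*37 + 30*(-32)) + 1310)² = ((-111 - 960) + 1310)² = (-1071 + 1310)² = 239² = 57121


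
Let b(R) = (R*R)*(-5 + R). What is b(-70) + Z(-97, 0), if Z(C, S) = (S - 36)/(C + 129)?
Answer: -2940009/8 ≈ -3.6750e+5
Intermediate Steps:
Z(C, S) = (-36 + S)/(129 + C)
b(R) = R²*(-5 + R)
b(-70) + Z(-97, 0) = (-70)²*(-5 - 70) + (-36 + 0)/(129 - 97) = 4900*(-75) - 36/32 = -367500 + (1/32)*(-36) = -367500 - 9/8 = -2940009/8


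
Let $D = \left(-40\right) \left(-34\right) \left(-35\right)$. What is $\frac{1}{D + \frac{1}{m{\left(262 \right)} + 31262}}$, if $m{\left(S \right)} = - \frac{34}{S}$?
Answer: $- \frac{4095305}{194936517869} \approx -2.1008 \cdot 10^{-5}$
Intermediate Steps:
$D = -47600$ ($D = 1360 \left(-35\right) = -47600$)
$\frac{1}{D + \frac{1}{m{\left(262 \right)} + 31262}} = \frac{1}{-47600 + \frac{1}{- \frac{34}{262} + 31262}} = \frac{1}{-47600 + \frac{1}{\left(-34\right) \frac{1}{262} + 31262}} = \frac{1}{-47600 + \frac{1}{- \frac{17}{131} + 31262}} = \frac{1}{-47600 + \frac{1}{\frac{4095305}{131}}} = \frac{1}{-47600 + \frac{131}{4095305}} = \frac{1}{- \frac{194936517869}{4095305}} = - \frac{4095305}{194936517869}$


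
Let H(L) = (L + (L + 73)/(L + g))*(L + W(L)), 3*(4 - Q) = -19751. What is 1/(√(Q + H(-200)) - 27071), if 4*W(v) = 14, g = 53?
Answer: -7958874/215441236991 - 7*√80646378/215441236991 ≈ -3.7234e-5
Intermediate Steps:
Q = 19763/3 (Q = 4 - ⅓*(-19751) = 4 + 19751/3 = 19763/3 ≈ 6587.7)
W(v) = 7/2 (W(v) = (¼)*14 = 7/2)
H(L) = (7/2 + L)*(L + (73 + L)/(53 + L)) (H(L) = (L + (L + 73)/(L + 53))*(L + 7/2) = (L + (73 + L)/(53 + L))*(7/2 + L) = (7/2 + L)*(L + (73 + L)/(53 + L)))
1/(√(Q + H(-200)) - 27071) = 1/(√(19763/3 + (511 + 2*(-200)³ + 115*(-200)² + 524*(-200))/(2*(53 - 200))) - 27071) = 1/(√(19763/3 + (½)*(511 + 2*(-8000000) + 115*40000 - 104800)/(-147)) - 27071) = 1/(√(19763/3 + (½)*(-1/147)*(511 - 16000000 + 4600000 - 104800)) - 27071) = 1/(√(19763/3 + (½)*(-1/147)*(-11504289)) - 27071) = 1/(√(19763/3 + 3834763/98) - 27071) = 1/(√(13441063/294) - 27071) = 1/(√80646378/42 - 27071) = 1/(-27071 + √80646378/42)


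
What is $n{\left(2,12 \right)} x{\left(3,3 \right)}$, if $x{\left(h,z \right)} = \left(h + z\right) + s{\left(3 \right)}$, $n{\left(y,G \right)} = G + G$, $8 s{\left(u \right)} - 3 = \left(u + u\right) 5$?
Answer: $243$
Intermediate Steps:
$s{\left(u \right)} = \frac{3}{8} + \frac{5 u}{4}$ ($s{\left(u \right)} = \frac{3}{8} + \frac{\left(u + u\right) 5}{8} = \frac{3}{8} + \frac{2 u 5}{8} = \frac{3}{8} + \frac{10 u}{8} = \frac{3}{8} + \frac{5 u}{4}$)
$n{\left(y,G \right)} = 2 G$
$x{\left(h,z \right)} = \frac{33}{8} + h + z$ ($x{\left(h,z \right)} = \left(h + z\right) + \left(\frac{3}{8} + \frac{5}{4} \cdot 3\right) = \left(h + z\right) + \left(\frac{3}{8} + \frac{15}{4}\right) = \left(h + z\right) + \frac{33}{8} = \frac{33}{8} + h + z$)
$n{\left(2,12 \right)} x{\left(3,3 \right)} = 2 \cdot 12 \left(\frac{33}{8} + 3 + 3\right) = 24 \cdot \frac{81}{8} = 243$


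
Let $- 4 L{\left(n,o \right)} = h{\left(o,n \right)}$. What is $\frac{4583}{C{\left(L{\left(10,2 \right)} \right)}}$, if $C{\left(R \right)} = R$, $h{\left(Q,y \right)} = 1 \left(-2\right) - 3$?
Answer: $\frac{18332}{5} \approx 3666.4$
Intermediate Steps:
$h{\left(Q,y \right)} = -5$ ($h{\left(Q,y \right)} = -2 - 3 = -5$)
$L{\left(n,o \right)} = \frac{5}{4}$ ($L{\left(n,o \right)} = \left(- \frac{1}{4}\right) \left(-5\right) = \frac{5}{4}$)
$\frac{4583}{C{\left(L{\left(10,2 \right)} \right)}} = \frac{4583}{\frac{5}{4}} = 4583 \cdot \frac{4}{5} = \frac{18332}{5}$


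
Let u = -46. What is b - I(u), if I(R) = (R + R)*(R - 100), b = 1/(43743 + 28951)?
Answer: -976425807/72694 ≈ -13432.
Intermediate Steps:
b = 1/72694 ≈ 1.3756e-5
I(R) = 2*R*(-100 + R) (I(R) = (2*R)*(-100 + R) = 2*R*(-100 + R))
b - I(u) = 1/72694 - 2*(-46)*(-100 - 46) = 1/72694 - 2*(-46)*(-146) = 1/72694 - 1*13432 = 1/72694 - 13432 = -976425807/72694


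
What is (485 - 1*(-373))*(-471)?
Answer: -404118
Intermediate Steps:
(485 - 1*(-373))*(-471) = (485 + 373)*(-471) = 858*(-471) = -404118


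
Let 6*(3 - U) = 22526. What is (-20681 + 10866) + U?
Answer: -40699/3 ≈ -13566.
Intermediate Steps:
U = -11254/3 (U = 3 - ⅙*22526 = 3 - 11263/3 = -11254/3 ≈ -3751.3)
(-20681 + 10866) + U = (-20681 + 10866) - 11254/3 = -9815 - 11254/3 = -40699/3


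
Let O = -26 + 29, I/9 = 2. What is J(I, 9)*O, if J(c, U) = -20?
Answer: -60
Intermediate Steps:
I = 18 (I = 9*2 = 18)
O = 3
J(I, 9)*O = -20*3 = -60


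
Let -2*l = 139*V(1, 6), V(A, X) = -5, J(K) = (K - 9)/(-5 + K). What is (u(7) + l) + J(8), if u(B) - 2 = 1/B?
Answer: 14671/42 ≈ 349.31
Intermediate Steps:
J(K) = (-9 + K)/(-5 + K)
u(B) = 2 + 1/B
l = 695/2 (l = -139*(-5)/2 = -1/2*(-695) = 695/2 ≈ 347.50)
(u(7) + l) + J(8) = ((2 + 1/7) + 695/2) + (-9 + 8)/(-5 + 8) = ((2 + 1/7) + 695/2) - 1/3 = (15/7 + 695/2) + (1/3)*(-1) = 4895/14 - 1/3 = 14671/42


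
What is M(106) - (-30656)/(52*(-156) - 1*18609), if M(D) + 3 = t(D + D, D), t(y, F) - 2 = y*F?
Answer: 600416935/26721 ≈ 22470.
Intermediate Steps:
t(y, F) = 2 + F*y (t(y, F) = 2 + y*F = 2 + F*y)
M(D) = -1 + 2*D² (M(D) = -3 + (2 + D*(D + D)) = -3 + (2 + D*(2*D)) = -3 + (2 + 2*D²) = -1 + 2*D²)
M(106) - (-30656)/(52*(-156) - 1*18609) = (-1 + 2*106²) - (-30656)/(52*(-156) - 1*18609) = (-1 + 2*11236) - (-30656)/(-8112 - 18609) = (-1 + 22472) - (-30656)/(-26721) = 22471 - (-30656)*(-1)/26721 = 22471 - 1*30656/26721 = 22471 - 30656/26721 = 600416935/26721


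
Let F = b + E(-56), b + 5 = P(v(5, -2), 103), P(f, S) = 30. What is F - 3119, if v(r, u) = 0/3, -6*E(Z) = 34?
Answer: -9299/3 ≈ -3099.7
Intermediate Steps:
E(Z) = -17/3 (E(Z) = -1/6*34 = -17/3)
v(r, u) = 0 (v(r, u) = 0*(1/3) = 0)
b = 25 (b = -5 + 30 = 25)
F = 58/3 (F = 25 - 17/3 = 58/3 ≈ 19.333)
F - 3119 = 58/3 - 3119 = -9299/3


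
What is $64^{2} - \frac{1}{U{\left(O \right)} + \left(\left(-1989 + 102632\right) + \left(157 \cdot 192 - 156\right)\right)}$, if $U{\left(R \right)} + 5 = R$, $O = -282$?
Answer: $\frac{533889023}{130344} \approx 4096.0$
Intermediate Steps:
$U{\left(R \right)} = -5 + R$
$64^{2} - \frac{1}{U{\left(O \right)} + \left(\left(-1989 + 102632\right) + \left(157 \cdot 192 - 156\right)\right)} = 64^{2} - \frac{1}{\left(-5 - 282\right) + \left(\left(-1989 + 102632\right) + \left(157 \cdot 192 - 156\right)\right)} = 4096 - \frac{1}{-287 + \left(100643 + \left(30144 - 156\right)\right)} = 4096 - \frac{1}{-287 + \left(100643 + 29988\right)} = 4096 - \frac{1}{-287 + 130631} = 4096 - \frac{1}{130344} = \frac{533889023}{130344}$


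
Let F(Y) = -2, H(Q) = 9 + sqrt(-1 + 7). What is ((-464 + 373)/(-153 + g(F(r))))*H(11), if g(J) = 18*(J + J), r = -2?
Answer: 91/25 + 91*sqrt(6)/225 ≈ 4.6307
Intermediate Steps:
H(Q) = 9 + sqrt(6)
g(J) = 36*J (g(J) = 18*(2*J) = 36*J)
((-464 + 373)/(-153 + g(F(r))))*H(11) = ((-464 + 373)/(-153 + 36*(-2)))*(9 + sqrt(6)) = (-91/(-153 - 72))*(9 + sqrt(6)) = (-91/(-225))*(9 + sqrt(6)) = (-91*(-1/225))*(9 + sqrt(6)) = 91*(9 + sqrt(6))/225 = 91/25 + 91*sqrt(6)/225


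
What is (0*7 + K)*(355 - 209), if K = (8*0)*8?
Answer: 0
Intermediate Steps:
K = 0 (K = 0*8 = 0)
(0*7 + K)*(355 - 209) = (0*7 + 0)*(355 - 209) = (0 + 0)*146 = 0*146 = 0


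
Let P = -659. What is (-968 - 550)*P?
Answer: 1000362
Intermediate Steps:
(-968 - 550)*P = (-968 - 550)*(-659) = -1518*(-659) = 1000362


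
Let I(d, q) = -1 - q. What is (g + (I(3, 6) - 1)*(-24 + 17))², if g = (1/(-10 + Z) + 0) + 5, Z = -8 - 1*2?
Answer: 1485961/400 ≈ 3714.9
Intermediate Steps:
Z = -10 (Z = -8 - 2 = -10)
g = 99/20 (g = (1/(-10 - 10) + 0) + 5 = (1/(-20) + 0) + 5 = (-1/20 + 0) + 5 = -1/20 + 5 = 99/20 ≈ 4.9500)
(g + (I(3, 6) - 1)*(-24 + 17))² = (99/20 + ((-1 - 1*6) - 1)*(-24 + 17))² = (99/20 + ((-1 - 6) - 1)*(-7))² = (99/20 + (-7 - 1)*(-7))² = (99/20 - 8*(-7))² = (99/20 + 56)² = (1219/20)² = 1485961/400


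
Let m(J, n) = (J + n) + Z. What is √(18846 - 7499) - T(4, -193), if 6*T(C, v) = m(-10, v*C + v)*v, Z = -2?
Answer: -188561/6 + √11347 ≈ -31320.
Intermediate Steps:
m(J, n) = -2 + J + n (m(J, n) = (J + n) - 2 = -2 + J + n)
T(C, v) = v*(-12 + v + C*v)/6 (T(C, v) = ((-2 - 10 + (v*C + v))*v)/6 = ((-2 - 10 + (C*v + v))*v)/6 = ((-2 - 10 + (v + C*v))*v)/6 = ((-12 + v + C*v)*v)/6 = (v*(-12 + v + C*v))/6 = v*(-12 + v + C*v)/6)
√(18846 - 7499) - T(4, -193) = √(18846 - 7499) - (-193)*(-12 - 193*(1 + 4))/6 = √11347 - (-193)*(-12 - 193*5)/6 = √11347 - (-193)*(-12 - 965)/6 = √11347 - (-193)*(-977)/6 = √11347 - 1*188561/6 = √11347 - 188561/6 = -188561/6 + √11347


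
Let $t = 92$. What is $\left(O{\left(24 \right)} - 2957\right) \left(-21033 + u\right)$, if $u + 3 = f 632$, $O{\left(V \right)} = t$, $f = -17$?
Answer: $91049700$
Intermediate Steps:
$O{\left(V \right)} = 92$
$u = -10747$ ($u = -3 - 10744 = -10747$)
$\left(O{\left(24 \right)} - 2957\right) \left(-21033 + u\right) = \left(92 - 2957\right) \left(-21033 - 10747\right) = \left(-2865\right) \left(-31780\right) = 91049700$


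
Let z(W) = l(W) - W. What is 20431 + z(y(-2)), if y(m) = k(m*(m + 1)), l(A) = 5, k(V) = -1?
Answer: 20437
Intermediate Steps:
y(m) = -1
z(W) = 5 - W
20431 + z(y(-2)) = 20431 + (5 - 1*(-1)) = 20431 + (5 + 1) = 20431 + 6 = 20437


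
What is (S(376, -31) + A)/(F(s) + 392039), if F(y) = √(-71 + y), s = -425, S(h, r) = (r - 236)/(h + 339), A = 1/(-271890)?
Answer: -5692041291691/5975686690837024590 + 29038138*I*√31/2987843345418512295 ≈ -9.5253e-7 + 5.4112e-11*I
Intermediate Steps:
A = -1/271890 ≈ -3.6780e-6
S(h, r) = (-236 + r)/(339 + h)
(S(376, -31) + A)/(F(s) + 392039) = ((-236 - 31)/(339 + 376) - 1/271890)/(√(-71 - 425) + 392039) = (-267/715 - 1/271890)/(√(-496) + 392039) = ((1/715)*(-267) - 1/271890)/(4*I*√31 + 392039) = (-267/715 - 1/271890)/(392039 + 4*I*√31) = -14519069/(38880270*(392039 + 4*I*√31))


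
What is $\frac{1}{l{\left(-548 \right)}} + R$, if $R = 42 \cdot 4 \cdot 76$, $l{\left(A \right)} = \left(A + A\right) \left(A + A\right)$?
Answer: $\frac{15337125889}{1201216} \approx 12768.0$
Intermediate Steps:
$l{\left(A \right)} = 4 A^{2}$ ($l{\left(A \right)} = 2 A 2 A = 4 A^{2}$)
$R = 12768$ ($R = 168 \cdot 76 = 12768$)
$\frac{1}{l{\left(-548 \right)}} + R = \frac{1}{4 \left(-548\right)^{2}} + 12768 = \frac{1}{4 \cdot 300304} + 12768 = \frac{1}{1201216} + 12768 = \frac{15337125889}{1201216}$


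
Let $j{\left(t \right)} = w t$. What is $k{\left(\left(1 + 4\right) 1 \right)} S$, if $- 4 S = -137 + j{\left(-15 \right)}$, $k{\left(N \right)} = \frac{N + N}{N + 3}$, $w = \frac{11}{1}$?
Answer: $\frac{755}{8} \approx 94.375$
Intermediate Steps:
$w = 11$ ($w = 11 \cdot 1 = 11$)
$k{\left(N \right)} = \frac{2 N}{3 + N}$
$j{\left(t \right)} = 11 t$
$S = \frac{151}{2}$ ($S = - \frac{-137 + 11 \left(-15\right)}{4} = - \frac{-137 - 165}{4} = \left(- \frac{1}{4}\right) \left(-302\right) = \frac{151}{2} \approx 75.5$)
$k{\left(\left(1 + 4\right) 1 \right)} S = \frac{2 \left(1 + 4\right) 1}{3 + \left(1 + 4\right) 1} \cdot \frac{151}{2} = \frac{2 \cdot 5 \cdot 1}{3 + 5 \cdot 1} \cdot \frac{151}{2} = 2 \cdot 5 \frac{1}{3 + 5} \cdot \frac{151}{2} = 2 \cdot 5 \cdot \frac{1}{8} \cdot \frac{151}{2} = \frac{5}{4} \cdot \frac{151}{2} = \frac{755}{8}$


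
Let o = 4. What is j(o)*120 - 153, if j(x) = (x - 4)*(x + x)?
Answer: -153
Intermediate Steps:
j(x) = 2*x*(-4 + x) (j(x) = (-4 + x)*(2*x) = 2*x*(-4 + x))
j(o)*120 - 153 = (2*4*(-4 + 4))*120 - 153 = (2*4*0)*120 - 153 = 0*120 - 153 = 0 - 153 = -153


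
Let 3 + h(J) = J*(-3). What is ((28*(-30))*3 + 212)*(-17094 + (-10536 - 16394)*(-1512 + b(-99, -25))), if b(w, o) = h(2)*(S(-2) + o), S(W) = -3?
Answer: -78275141448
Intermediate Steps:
h(J) = -3 - 3*J (h(J) = -3 + J*(-3) = -3 - 3*J)
b(w, o) = 27 - 9*o (b(w, o) = (-3 - 3*2)*(-3 + o) = (-3 - 6)*(-3 + o) = -9*(-3 + o) = 27 - 9*o)
((28*(-30))*3 + 212)*(-17094 + (-10536 - 16394)*(-1512 + b(-99, -25))) = ((28*(-30))*3 + 212)*(-17094 + (-10536 - 16394)*(-1512 + (27 - 9*(-25)))) = (-840*3 + 212)*(-17094 - 26930*(-1512 + (27 + 225))) = (-2520 + 212)*(-17094 - 26930*(-1512 + 252)) = -2308*(-17094 - 26930*(-1260)) = -2308*(-17094 + 33931800) = -2308*33914706 = -78275141448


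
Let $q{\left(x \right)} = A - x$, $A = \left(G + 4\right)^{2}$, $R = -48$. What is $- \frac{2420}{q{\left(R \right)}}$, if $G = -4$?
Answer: $- \frac{605}{12} \approx -50.417$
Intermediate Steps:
$A = 0$ ($A = \left(-4 + 4\right)^{2} = 0^{2} = 0$)
$q{\left(x \right)} = - x$ ($q{\left(x \right)} = 0 - x = - x$)
$- \frac{2420}{q{\left(R \right)}} = - \frac{2420}{\left(-1\right) \left(-48\right)} = - \frac{2420}{48} = \left(-2420\right) \frac{1}{48} = - \frac{605}{12}$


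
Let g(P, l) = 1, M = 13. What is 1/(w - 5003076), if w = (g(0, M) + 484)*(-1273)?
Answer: -1/5620481 ≈ -1.7792e-7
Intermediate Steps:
w = -617405 (w = (1 + 484)*(-1273) = 485*(-1273) = -617405)
1/(w - 5003076) = 1/(-617405 - 5003076) = 1/(-5620481) = -1/5620481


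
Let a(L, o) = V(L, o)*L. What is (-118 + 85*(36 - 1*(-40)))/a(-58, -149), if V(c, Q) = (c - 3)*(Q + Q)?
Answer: -3171/527162 ≈ -0.0060152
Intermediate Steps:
V(c, Q) = 2*Q*(-3 + c) (V(c, Q) = (-3 + c)*(2*Q) = 2*Q*(-3 + c))
a(L, o) = 2*L*o*(-3 + L) (a(L, o) = (2*o*(-3 + L))*L = 2*L*o*(-3 + L))
(-118 + 85*(36 - 1*(-40)))/a(-58, -149) = (-118 + 85*(36 - 1*(-40)))/((2*(-58)*(-149)*(-3 - 58))) = (-118 + 85*(36 + 40))/((2*(-58)*(-149)*(-61))) = (-118 + 85*76)/(-1054324) = (-118 + 6460)*(-1/1054324) = 6342*(-1/1054324) = -3171/527162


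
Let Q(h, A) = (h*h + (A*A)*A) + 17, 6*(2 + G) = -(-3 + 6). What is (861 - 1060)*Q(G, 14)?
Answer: -2202731/4 ≈ -5.5068e+5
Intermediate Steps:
G = -5/2 (G = -2 + (-(-3 + 6))/6 = -2 + (-1*3)/6 = -2 + (1/6)*(-3) = -2 - 1/2 = -5/2 ≈ -2.5000)
Q(h, A) = 17 + A**3 + h**2 (Q(h, A) = (h**2 + A**2*A) + 17 = (h**2 + A**3) + 17 = (A**3 + h**2) + 17 = 17 + A**3 + h**2)
(861 - 1060)*Q(G, 14) = (861 - 1060)*(17 + 14**3 + (-5/2)**2) = -199*(17 + 2744 + 25/4) = -199*11069/4 = -2202731/4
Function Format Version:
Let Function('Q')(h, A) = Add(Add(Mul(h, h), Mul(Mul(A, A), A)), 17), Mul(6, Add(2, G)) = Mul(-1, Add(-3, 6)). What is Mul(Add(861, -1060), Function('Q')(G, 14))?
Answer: Rational(-2202731, 4) ≈ -5.5068e+5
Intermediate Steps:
G = Rational(-5, 2) (G = Add(-2, Mul(Rational(1, 6), Mul(-1, Add(-3, 6)))) = Add(-2, Mul(Rational(1, 6), Mul(-1, 3))) = Add(-2, Mul(Rational(1, 6), -3)) = Add(-2, Rational(-1, 2)) = Rational(-5, 2) ≈ -2.5000)
Function('Q')(h, A) = Add(17, Pow(A, 3), Pow(h, 2)) (Function('Q')(h, A) = Add(Add(Pow(h, 2), Mul(Pow(A, 2), A)), 17) = Add(Add(Pow(h, 2), Pow(A, 3)), 17) = Add(Add(Pow(A, 3), Pow(h, 2)), 17) = Add(17, Pow(A, 3), Pow(h, 2)))
Mul(Add(861, -1060), Function('Q')(G, 14)) = Mul(Add(861, -1060), Add(17, Pow(14, 3), Pow(Rational(-5, 2), 2))) = Mul(-199, Add(17, 2744, Rational(25, 4))) = Mul(-199, Rational(11069, 4)) = Rational(-2202731, 4)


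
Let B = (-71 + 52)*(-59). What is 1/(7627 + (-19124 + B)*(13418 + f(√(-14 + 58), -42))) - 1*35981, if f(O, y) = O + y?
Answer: -2086353500286389707006/57984867021098605 + 36006*√11/57984867021098605 ≈ -35981.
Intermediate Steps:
B = 1121 (B = -19*(-59) = 1121)
1/(7627 + (-19124 + B)*(13418 + f(√(-14 + 58), -42))) - 1*35981 = 1/(7627 + (-19124 + 1121)*(13418 + (√(-14 + 58) - 42))) - 1*35981 = 1/(7627 - 18003*(13418 + (√44 - 42))) - 35981 = 1/(7627 - 18003*(13418 + (2*√11 - 42))) - 35981 = 1/(7627 - 18003*(13418 + (-42 + 2*√11))) - 35981 = 1/(7627 - 18003*(13376 + 2*√11)) - 35981 = 1/(7627 + (-240808128 - 36006*√11)) - 35981 = 1/(-240800501 - 36006*√11) - 35981 = -35981 + 1/(-240800501 - 36006*√11)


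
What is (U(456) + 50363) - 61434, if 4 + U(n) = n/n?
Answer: -11074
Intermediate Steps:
U(n) = -3 (U(n) = -4 + n/n = -4 + 1 = -3)
(U(456) + 50363) - 61434 = (-3 + 50363) - 61434 = 50360 - 61434 = -11074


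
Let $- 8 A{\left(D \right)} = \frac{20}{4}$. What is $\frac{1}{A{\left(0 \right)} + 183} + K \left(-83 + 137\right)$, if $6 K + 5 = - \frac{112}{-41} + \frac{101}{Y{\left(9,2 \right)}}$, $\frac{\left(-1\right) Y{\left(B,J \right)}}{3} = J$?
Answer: $- \frac{20566867}{119638} \approx -171.91$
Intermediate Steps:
$A{\left(D \right)} = - \frac{5}{8}$ ($A{\left(D \right)} = - \frac{20 \cdot \frac{1}{4}}{8} = \left(- \frac{1}{8}\right) 5 = - \frac{5}{8}$)
$Y{\left(B,J \right)} = - 3 J$
$K = - \frac{4699}{1476}$ ($K = - \frac{5}{6} + \frac{- \frac{112}{-41} + \frac{101}{\left(-3\right) 2}}{6} = - \frac{5}{6} + \frac{\left(-112\right) \left(- \frac{1}{41}\right) + \frac{101}{-6}}{6} = - \frac{5}{6} + \frac{\frac{112}{41} + 101 \left(- \frac{1}{6}\right)}{6} = - \frac{5}{6} + \frac{\frac{112}{41} - \frac{101}{6}}{6} = - \frac{5}{6} + \frac{1}{6} \left(- \frac{3469}{246}\right) = - \frac{5}{6} - \frac{3469}{1476} = - \frac{4699}{1476} \approx -3.1836$)
$\frac{1}{A{\left(0 \right)} + 183} + K \left(-83 + 137\right) = \frac{1}{- \frac{5}{8} + 183} - \frac{4699 \left(-83 + 137\right)}{1476} = \frac{1}{\frac{1459}{8}} - \frac{14097}{82} = \frac{8}{1459} - \frac{14097}{82} = - \frac{20566867}{119638}$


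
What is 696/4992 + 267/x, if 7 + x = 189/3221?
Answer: -89116537/2325232 ≈ -38.326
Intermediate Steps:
x = -22358/3221 (x = -7 + 189/3221 = -22358/3221 ≈ -6.9413)
696/4992 + 267/x = 696/4992 + 267/(-22358/3221) = 696*(1/4992) + 267*(-3221/22358) = 29/208 - 860007/22358 = -89116537/2325232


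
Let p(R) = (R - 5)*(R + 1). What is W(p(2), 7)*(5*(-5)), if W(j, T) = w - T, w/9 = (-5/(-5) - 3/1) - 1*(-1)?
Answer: 400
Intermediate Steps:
w = -9 (w = 9*((-5/(-5) - 3/1) - 1*(-1)) = 9*((-5*(-⅕) - 3*1) + 1) = 9*((1 - 3) + 1) = 9*(-2 + 1) = 9*(-1) = -9)
p(R) = (1 + R)*(-5 + R) (p(R) = (-5 + R)*(1 + R) = (1 + R)*(-5 + R))
W(j, T) = -9 - T
W(p(2), 7)*(5*(-5)) = (-9 - 1*7)*(5*(-5)) = (-9 - 7)*(-25) = -16*(-25) = 400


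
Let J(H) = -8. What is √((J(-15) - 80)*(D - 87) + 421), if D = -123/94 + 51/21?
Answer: √863593745/329 ≈ 89.322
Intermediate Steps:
D = 737/658 (D = -123*1/94 + 51*(1/21) = -123/94 + 17/7 = 737/658 ≈ 1.1201)
√((J(-15) - 80)*(D - 87) + 421) = √((-8 - 80)*(737/658 - 87) + 421) = √(-88*(-56509/658) + 421) = √(2486396/329 + 421) = √(2624905/329) = √863593745/329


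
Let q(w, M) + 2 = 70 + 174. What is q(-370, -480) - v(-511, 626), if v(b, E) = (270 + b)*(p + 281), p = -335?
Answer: -12772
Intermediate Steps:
q(w, M) = 242 (q(w, M) = -2 + (70 + 174) = -2 + 244 = 242)
v(b, E) = -14580 - 54*b (v(b, E) = (270 + b)*(-335 + 281) = (270 + b)*(-54) = -14580 - 54*b)
q(-370, -480) - v(-511, 626) = 242 - (-14580 - 54*(-511)) = 242 - (-14580 + 27594) = 242 - 1*13014 = 242 - 13014 = -12772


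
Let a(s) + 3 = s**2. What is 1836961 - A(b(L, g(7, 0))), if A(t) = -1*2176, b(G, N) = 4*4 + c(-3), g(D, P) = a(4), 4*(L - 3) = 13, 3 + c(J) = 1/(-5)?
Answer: 1839137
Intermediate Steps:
c(J) = -16/5 (c(J) = -3 + 1/(-5) = -3 - 1/5 = -16/5)
L = 25/4 (L = 3 + (1/4)*13 = 3 + 13/4 = 25/4 ≈ 6.2500)
a(s) = -3 + s**2
g(D, P) = 13 (g(D, P) = -3 + 4**2 = -3 + 16 = 13)
b(G, N) = 64/5 (b(G, N) = 4*4 - 16/5 = 16 - 16/5 = 64/5)
A(t) = -2176
1836961 - A(b(L, g(7, 0))) = 1836961 - 1*(-2176) = 1836961 + 2176 = 1839137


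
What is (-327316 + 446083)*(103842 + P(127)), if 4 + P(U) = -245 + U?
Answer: 12318513240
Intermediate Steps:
P(U) = -249 + U (P(U) = -4 + (-245 + U) = -249 + U)
(-327316 + 446083)*(103842 + P(127)) = (-327316 + 446083)*(103842 + (-249 + 127)) = 118767*(103842 - 122) = 118767*103720 = 12318513240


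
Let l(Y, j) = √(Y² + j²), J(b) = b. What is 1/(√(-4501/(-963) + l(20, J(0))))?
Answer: 3*√2542427/23761 ≈ 0.20132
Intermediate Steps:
1/(√(-4501/(-963) + l(20, J(0)))) = 1/(√(-4501/(-963) + √(20² + 0²))) = 1/(√(-4501*(-1/963) + √(400 + 0))) = 1/(√(4501/963 + √400)) = 1/(√(4501/963 + 20)) = 1/(√(23761/963)) = 1/(√2542427/321) = 3*√2542427/23761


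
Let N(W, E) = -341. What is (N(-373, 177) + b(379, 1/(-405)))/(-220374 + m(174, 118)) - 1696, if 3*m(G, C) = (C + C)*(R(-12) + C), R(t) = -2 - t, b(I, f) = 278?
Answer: -1070029955/630914 ≈ -1696.0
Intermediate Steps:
m(G, C) = 2*C*(10 + C)/3 (m(G, C) = ((C + C)*((-2 - 1*(-12)) + C))/3 = ((2*C)*((-2 + 12) + C))/3 = ((2*C)*(10 + C))/3 = (2*C*(10 + C))/3 = 2*C*(10 + C)/3)
(N(-373, 177) + b(379, 1/(-405)))/(-220374 + m(174, 118)) - 1696 = (-341 + 278)/(-220374 + (⅔)*118*(10 + 118)) - 1696 = -63/(-220374 + (⅔)*118*128) - 1696 = -63/(-220374 + 30208/3) - 1696 = -63/(-630914/3) - 1696 = -63*(-3/630914) - 1696 = 189/630914 - 1696 = -1070029955/630914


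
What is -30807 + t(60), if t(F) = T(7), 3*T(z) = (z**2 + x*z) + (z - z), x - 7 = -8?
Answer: -30793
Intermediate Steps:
x = -1 (x = 7 - 8 = -1)
T(z) = -z/3 + z**2/3 (T(z) = ((z**2 - z) + (z - z))/3 = ((z**2 - z) + 0)/3 = (z**2 - z)/3 = -z/3 + z**2/3)
t(F) = 14 (t(F) = (1/3)*7*(-1 + 7) = (1/3)*7*6 = 14)
-30807 + t(60) = -30807 + 14 = -30793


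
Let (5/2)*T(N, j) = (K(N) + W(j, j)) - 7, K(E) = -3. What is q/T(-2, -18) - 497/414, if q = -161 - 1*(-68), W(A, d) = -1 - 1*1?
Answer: 30097/1656 ≈ 18.175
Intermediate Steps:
W(A, d) = -2 (W(A, d) = -1 - 1 = -2)
q = -93 (q = -161 + 68 = -93)
T(N, j) = -24/5 (T(N, j) = 2*((-3 - 2) - 7)/5 = 2*(-5 - 7)/5 = (2/5)*(-12) = -24/5)
q/T(-2, -18) - 497/414 = -93/(-24/5) - 497/414 = -93*(-5/24) - 497*1/414 = 155/8 - 497/414 = 30097/1656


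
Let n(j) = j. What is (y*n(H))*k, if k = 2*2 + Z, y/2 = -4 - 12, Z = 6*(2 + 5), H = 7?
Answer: -10304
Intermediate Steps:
Z = 42 (Z = 6*7 = 42)
y = -32 (y = 2*(-4 - 12) = 2*(-16) = -32)
k = 46 (k = 2*2 + 42 = 4 + 42 = 46)
(y*n(H))*k = -32*7*46 = -224*46 = -10304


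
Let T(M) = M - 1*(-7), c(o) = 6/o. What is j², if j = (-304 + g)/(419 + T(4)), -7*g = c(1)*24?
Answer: 1290496/2265025 ≈ 0.56975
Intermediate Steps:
T(M) = 7 + M (T(M) = M + 7 = 7 + M)
g = -144/7 (g = -6/1*24/7 = -6*1*24/7 = -6*24/7 = -⅐*144 = -144/7 ≈ -20.571)
j = -1136/1505 (j = (-304 - 144/7)/(419 + (7 + 4)) = -2272/(7*(419 + 11)) = -2272/7/430 = -2272/7*1/430 = -1136/1505 ≈ -0.75482)
j² = (-1136/1505)² = 1290496/2265025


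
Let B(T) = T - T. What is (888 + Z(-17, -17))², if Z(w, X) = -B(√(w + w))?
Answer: 788544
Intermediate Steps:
B(T) = 0
Z(w, X) = 0 (Z(w, X) = -1*0 = 0)
(888 + Z(-17, -17))² = (888 + 0)² = 888² = 788544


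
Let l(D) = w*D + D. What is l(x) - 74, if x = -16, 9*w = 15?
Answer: -350/3 ≈ -116.67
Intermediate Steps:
w = 5/3 (w = (⅑)*15 = 5/3 ≈ 1.6667)
l(D) = 8*D/3 (l(D) = 5*D/3 + D = 8*D/3)
l(x) - 74 = (8/3)*(-16) - 74 = -128/3 - 74 = -350/3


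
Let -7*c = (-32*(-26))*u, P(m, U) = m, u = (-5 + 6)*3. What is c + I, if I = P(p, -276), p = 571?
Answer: 1501/7 ≈ 214.43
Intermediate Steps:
u = 3 (u = 1*3 = 3)
I = 571
c = -2496/7 (c = -(-32*(-26))*3/7 = -832*3/7 = -⅐*2496 = -2496/7 ≈ -356.57)
c + I = -2496/7 + 571 = 1501/7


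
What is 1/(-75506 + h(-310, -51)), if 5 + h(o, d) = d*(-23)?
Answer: -1/74338 ≈ -1.3452e-5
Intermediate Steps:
h(o, d) = -5 - 23*d (h(o, d) = -5 + d*(-23) = -5 - 23*d)
1/(-75506 + h(-310, -51)) = 1/(-75506 + (-5 - 23*(-51))) = 1/(-75506 + (-5 + 1173)) = 1/(-75506 + 1168) = 1/(-74338) = -1/74338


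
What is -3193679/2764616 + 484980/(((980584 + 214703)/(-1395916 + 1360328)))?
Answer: -15906539803595571/1101503188264 ≈ -14441.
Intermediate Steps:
-3193679/2764616 + 484980/(((980584 + 214703)/(-1395916 + 1360328))) = -3193679*1/2764616 + 484980/((1195287/(-35588))) = -3193679/2764616 + 484980/((1195287*(-1/35588))) = -3193679/2764616 + 484980/(-1195287/35588) = -3193679/2764616 + 484980*(-35588/1195287) = -3193679/2764616 - 5753156080/398429 = -15906539803595571/1101503188264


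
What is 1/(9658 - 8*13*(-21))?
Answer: 1/11842 ≈ 8.4445e-5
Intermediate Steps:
1/(9658 - 8*13*(-21)) = 1/(9658 - 104*(-21)) = 1/(9658 + 2184) = 1/11842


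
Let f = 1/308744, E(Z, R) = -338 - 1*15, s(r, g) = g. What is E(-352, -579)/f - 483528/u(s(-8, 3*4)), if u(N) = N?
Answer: -109026926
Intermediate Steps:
E(Z, R) = -353 (E(Z, R) = -338 - 15 = -353)
f = 1/308744 ≈ 3.2389e-6
E(-352, -579)/f - 483528/u(s(-8, 3*4)) = -353/1/308744 - 483528/(3*4) = -353*308744 - 483528/12 = -108986632 - 483528*1/12 = -108986632 - 40294 = -109026926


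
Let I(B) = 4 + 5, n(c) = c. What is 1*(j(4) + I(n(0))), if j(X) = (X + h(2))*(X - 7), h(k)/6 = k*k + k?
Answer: -111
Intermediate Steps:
h(k) = 6*k + 6*k² (h(k) = 6*(k*k + k) = 6*(k² + k) = 6*(k + k²) = 6*k + 6*k²)
I(B) = 9
j(X) = (-7 + X)*(36 + X) (j(X) = (X + 6*2*(1 + 2))*(X - 7) = (X + 6*2*3)*(-7 + X) = (X + 36)*(-7 + X) = (36 + X)*(-7 + X) = (-7 + X)*(36 + X))
1*(j(4) + I(n(0))) = 1*((-252 + 4² + 29*4) + 9) = 1*((-252 + 16 + 116) + 9) = 1*(-120 + 9) = 1*(-111) = -111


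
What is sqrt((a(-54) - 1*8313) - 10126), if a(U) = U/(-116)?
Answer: I*sqrt(62027230)/58 ≈ 135.79*I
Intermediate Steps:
a(U) = -U/116 (a(U) = U*(-1/116) = -U/116)
sqrt((a(-54) - 1*8313) - 10126) = sqrt((-1/116*(-54) - 1*8313) - 10126) = sqrt((27/58 - 8313) - 10126) = sqrt(-482127/58 - 10126) = sqrt(-1069435/58) = I*sqrt(62027230)/58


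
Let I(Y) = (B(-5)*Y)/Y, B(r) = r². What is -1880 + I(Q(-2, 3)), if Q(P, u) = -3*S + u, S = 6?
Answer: -1855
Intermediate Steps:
Q(P, u) = -18 + u (Q(P, u) = -3*6 + u = -18 + u)
I(Y) = 25 (I(Y) = ((-5)²*Y)/Y = (25*Y)/Y = 25)
-1880 + I(Q(-2, 3)) = -1880 + 25 = -1855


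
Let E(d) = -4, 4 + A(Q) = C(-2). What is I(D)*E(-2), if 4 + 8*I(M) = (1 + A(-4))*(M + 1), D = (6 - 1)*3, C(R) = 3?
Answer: 2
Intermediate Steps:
A(Q) = -1 (A(Q) = -4 + 3 = -1)
D = 15 (D = 5*3 = 15)
I(M) = -½ (I(M) = -½ + ((1 - 1)*(M + 1))/8 = -½ + (0*(1 + M))/8 = -½ + (⅛)*0 = -½ + 0 = -½)
I(D)*E(-2) = -½*(-4) = 2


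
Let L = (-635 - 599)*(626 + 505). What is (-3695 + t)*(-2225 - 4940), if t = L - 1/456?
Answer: 4572009033925/456 ≈ 1.0026e+10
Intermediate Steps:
L = -1395654 (L = -1234*1131 = -1395654)
t = -636418225/456 (t = -1395654 - 1/456 = -636418225/456 ≈ -1.3957e+6)
(-3695 + t)*(-2225 - 4940) = (-3695 - 636418225/456)*(-2225 - 4940) = -638103145/456*(-7165) = 4572009033925/456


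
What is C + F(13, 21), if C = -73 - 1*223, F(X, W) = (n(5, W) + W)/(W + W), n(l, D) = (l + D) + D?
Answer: -6182/21 ≈ -294.38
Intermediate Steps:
n(l, D) = l + 2*D (n(l, D) = (D + l) + D = l + 2*D)
F(X, W) = (5 + 3*W)/(2*W) (F(X, W) = ((5 + 2*W) + W)/(W + W) = (5 + 3*W)/((2*W)) = (5 + 3*W)*(1/(2*W)) = (5 + 3*W)/(2*W))
C = -296 (C = -73 - 223 = -296)
C + F(13, 21) = -296 + (½)*(5 + 3*21)/21 = -296 + (½)*(1/21)*(5 + 63) = -296 + (½)*(1/21)*68 = -296 + 34/21 = -6182/21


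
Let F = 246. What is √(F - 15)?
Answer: √231 ≈ 15.199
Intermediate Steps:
√(F - 15) = √(246 - 15) = √231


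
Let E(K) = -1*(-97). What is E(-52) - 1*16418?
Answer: -16321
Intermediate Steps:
E(K) = 97
E(-52) - 1*16418 = 97 - 1*16418 = 97 - 16418 = -16321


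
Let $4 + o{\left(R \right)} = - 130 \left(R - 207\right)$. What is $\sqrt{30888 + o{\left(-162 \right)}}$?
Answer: $\sqrt{78854} \approx 280.81$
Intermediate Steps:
$o{\left(R \right)} = 26906 - 130 R$ ($o{\left(R \right)} = -4 - 130 \left(R - 207\right) = -4 - 130 \left(-207 + R\right) = -4 - \left(-26910 + 130 R\right) = 26906 - 130 R$)
$\sqrt{30888 + o{\left(-162 \right)}} = \sqrt{30888 + \left(26906 - -21060\right)} = \sqrt{30888 + \left(26906 + 21060\right)} = \sqrt{30888 + 47966} = \sqrt{78854}$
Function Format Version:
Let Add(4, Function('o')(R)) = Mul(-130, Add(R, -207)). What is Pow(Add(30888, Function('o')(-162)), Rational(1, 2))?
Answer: Pow(78854, Rational(1, 2)) ≈ 280.81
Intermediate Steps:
Function('o')(R) = Add(26906, Mul(-130, R)) (Function('o')(R) = Add(-4, Mul(-130, Add(R, -207))) = Add(-4, Mul(-130, Add(-207, R))) = Add(-4, Add(26910, Mul(-130, R))) = Add(26906, Mul(-130, R)))
Pow(Add(30888, Function('o')(-162)), Rational(1, 2)) = Pow(Add(30888, Add(26906, Mul(-130, -162))), Rational(1, 2)) = Pow(Add(30888, Add(26906, 21060)), Rational(1, 2)) = Pow(Add(30888, 47966), Rational(1, 2)) = Pow(78854, Rational(1, 2))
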